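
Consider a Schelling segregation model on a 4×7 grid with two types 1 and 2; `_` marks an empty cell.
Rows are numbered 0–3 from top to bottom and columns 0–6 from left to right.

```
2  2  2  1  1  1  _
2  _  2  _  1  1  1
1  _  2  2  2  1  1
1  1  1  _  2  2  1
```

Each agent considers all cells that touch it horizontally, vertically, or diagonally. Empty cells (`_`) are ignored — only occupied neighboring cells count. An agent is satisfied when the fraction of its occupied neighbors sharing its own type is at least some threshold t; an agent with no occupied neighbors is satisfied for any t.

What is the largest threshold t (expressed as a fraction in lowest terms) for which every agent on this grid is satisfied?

1/3

Row 0: (0,0)2 2/2 · (0,1)2 4/4 · (0,2)2 2/3 · (0,3)1 2/4 · (0,4)1 4/4 · (0,5)1 4/4
Row 1: (1,0)2 2/3 · (1,2)2 4/5 · (1,4)1 5/7 · (1,5)1 6/7 · (1,6)1 4/4
Row 2: (2,0)1 2/3 · (2,2)2 2/4 · (2,3)2 4/6 · (2,4)2 3/6 · (2,5)1 5/8 · (2,6)1 4/5
Row 3: (3,0)1 2/2 · (3,1)1 3/4 · (3,2)1 1/3 · (3,4)2 3/4 · (3,5)2 2/5 · (3,6)1 2/3
The smallest same-type fraction is 1/3 at (3,2), which reduces to 1/3. Any threshold above that leaves this agent unsatisfied.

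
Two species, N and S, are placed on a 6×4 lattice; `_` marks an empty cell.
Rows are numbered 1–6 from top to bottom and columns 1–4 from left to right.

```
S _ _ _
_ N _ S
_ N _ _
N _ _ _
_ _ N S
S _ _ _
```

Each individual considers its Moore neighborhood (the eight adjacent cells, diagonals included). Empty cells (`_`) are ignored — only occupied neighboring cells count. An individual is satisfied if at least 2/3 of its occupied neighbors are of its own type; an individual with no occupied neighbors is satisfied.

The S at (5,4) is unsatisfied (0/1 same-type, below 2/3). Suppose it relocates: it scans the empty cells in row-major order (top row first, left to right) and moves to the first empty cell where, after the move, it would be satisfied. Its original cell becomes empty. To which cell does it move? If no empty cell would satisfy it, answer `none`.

(1,4)

Vacating (5,4). Empty cells in order:
  (1,2): 1/2 same-type → still unsatisfied.
  (1,3): 1/2 same-type → still unsatisfied.
  (1,4): 1/1 same-type → satisfied — stop here.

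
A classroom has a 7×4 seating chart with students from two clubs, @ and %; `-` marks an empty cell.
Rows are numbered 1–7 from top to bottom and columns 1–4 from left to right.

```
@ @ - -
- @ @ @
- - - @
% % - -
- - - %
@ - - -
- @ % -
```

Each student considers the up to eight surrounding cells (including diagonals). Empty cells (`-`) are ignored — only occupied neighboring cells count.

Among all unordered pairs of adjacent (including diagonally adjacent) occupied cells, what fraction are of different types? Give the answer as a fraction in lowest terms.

1/11

Scan each occupied cell's neighbors to the right and below (and the two forward diagonals) so each pair is counted once.
Row 1: @(1,1)–@(1,2)= @(1,1)–@(2,2)= @(1,2)–@(2,2)= @(1,2)–@(2,3)=  → 0/4 unlike.
Row 2: @(2,2)–@(2,3)= @(2,3)–@(2,4)= @(2,3)–@(3,4)= @(2,4)–@(3,4)=  → 0/4 unlike.
Row 4: %(4,1)–%(4,2)=  → 0/1 unlike.
Row 6: @(6,1)–@(7,2)=  → 0/1 unlike.
Row 7: @(7,2)–%(7,3)≠  → 1/1 unlike.
Total adjacent occupied pairs: 11; unlike-type pairs: 1.
1/11 is already in lowest terms.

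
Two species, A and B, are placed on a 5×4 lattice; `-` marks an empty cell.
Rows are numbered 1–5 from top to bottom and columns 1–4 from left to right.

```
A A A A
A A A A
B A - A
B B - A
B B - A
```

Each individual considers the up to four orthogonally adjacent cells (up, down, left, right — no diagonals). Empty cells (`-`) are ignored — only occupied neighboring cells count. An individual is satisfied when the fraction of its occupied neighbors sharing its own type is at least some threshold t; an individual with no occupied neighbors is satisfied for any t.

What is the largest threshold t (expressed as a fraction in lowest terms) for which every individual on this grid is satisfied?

1/3

Row 1: (1,1)A 2/2 · (1,2)A 3/3 · (1,3)A 3/3 · (1,4)A 2/2
Row 2: (2,1)A 2/3 · (2,2)A 4/4 · (2,3)A 3/3 · (2,4)A 3/3
Row 3: (3,1)B 1/3 · (3,2)A 1/3 · (3,4)A 2/2
Row 4: (4,1)B 3/3 · (4,2)B 2/3 · (4,4)A 2/2
Row 5: (5,1)B 2/2 · (5,2)B 2/2 · (5,4)A 1/1
The smallest same-type fraction is 1/3 at (3,1), which reduces to 1/3. Any threshold above that leaves this individual unsatisfied.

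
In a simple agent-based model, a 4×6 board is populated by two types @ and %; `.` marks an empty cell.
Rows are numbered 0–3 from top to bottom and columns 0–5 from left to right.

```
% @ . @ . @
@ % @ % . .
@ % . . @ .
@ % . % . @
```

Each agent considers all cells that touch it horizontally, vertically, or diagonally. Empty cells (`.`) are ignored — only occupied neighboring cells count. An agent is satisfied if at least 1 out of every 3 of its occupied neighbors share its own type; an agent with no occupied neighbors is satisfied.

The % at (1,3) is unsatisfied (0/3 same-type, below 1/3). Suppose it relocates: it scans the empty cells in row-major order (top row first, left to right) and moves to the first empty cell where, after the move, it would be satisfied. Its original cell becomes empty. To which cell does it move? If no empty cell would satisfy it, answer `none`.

(2,2)

Vacating (1,3). Empty cells in order:
  (0,2): 1/4 same-type → still unsatisfied.
  (0,4): 0/2 same-type → still unsatisfied.
  (1,4): 0/3 same-type → still unsatisfied.
  (1,5): 0/2 same-type → still unsatisfied.
  (2,2): 4/5 same-type → satisfied — stop here.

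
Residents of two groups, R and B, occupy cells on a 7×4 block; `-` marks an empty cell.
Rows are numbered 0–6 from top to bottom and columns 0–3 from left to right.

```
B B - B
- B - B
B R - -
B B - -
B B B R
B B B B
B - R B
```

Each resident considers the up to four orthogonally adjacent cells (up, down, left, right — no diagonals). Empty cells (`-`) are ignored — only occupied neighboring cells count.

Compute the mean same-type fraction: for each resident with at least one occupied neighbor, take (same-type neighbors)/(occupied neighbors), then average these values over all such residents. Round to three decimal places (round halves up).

0.713

(0,0)B 1/1
(0,1)B 2/2
(0,3)B 1/1
(1,1)B 1/2
(1,3)B 1/1
(2,0)B 1/2
(2,1)R 0/3
(3,0)B 3/3
(3,1)B 2/3
(4,0)B 3/3
(4,1)B 4/4
(4,2)B 2/3
(4,3)R 0/2
(5,0)B 3/3
(5,1)B 3/3
(5,2)B 3/4
(5,3)B 2/3
(6,0)B 1/1
(6,2)R 0/2
(6,3)B 1/2
Sum over 20 residents: 1/1 + 2/2 + 1/1 + 1/2 + 1/1 + 1/2 + 0/3 + 3/3 + 2/3 + 3/3 + 4/4 + 2/3 + 0/2 + 3/3 + 3/3 + 3/4 + 2/3 + 1/1 + 0/2 + 1/2 = 57/4; mean = 57/4 ÷ 20 = 57/80 = 0.7125 → 0.713.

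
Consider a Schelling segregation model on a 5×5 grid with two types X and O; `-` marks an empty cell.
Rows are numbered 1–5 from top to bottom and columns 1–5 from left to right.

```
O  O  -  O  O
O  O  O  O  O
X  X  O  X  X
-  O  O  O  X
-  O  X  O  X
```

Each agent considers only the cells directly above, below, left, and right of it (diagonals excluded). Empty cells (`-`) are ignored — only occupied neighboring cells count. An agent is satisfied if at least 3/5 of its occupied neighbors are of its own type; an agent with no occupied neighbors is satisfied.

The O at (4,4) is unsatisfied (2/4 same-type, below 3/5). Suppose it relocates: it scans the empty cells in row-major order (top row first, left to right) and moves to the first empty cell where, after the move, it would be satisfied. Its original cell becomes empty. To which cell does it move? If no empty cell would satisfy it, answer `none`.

Vacating (4,4). Empty cells in order:
  (1,3): 3/3 same-type → satisfied — stop here.

(1,3)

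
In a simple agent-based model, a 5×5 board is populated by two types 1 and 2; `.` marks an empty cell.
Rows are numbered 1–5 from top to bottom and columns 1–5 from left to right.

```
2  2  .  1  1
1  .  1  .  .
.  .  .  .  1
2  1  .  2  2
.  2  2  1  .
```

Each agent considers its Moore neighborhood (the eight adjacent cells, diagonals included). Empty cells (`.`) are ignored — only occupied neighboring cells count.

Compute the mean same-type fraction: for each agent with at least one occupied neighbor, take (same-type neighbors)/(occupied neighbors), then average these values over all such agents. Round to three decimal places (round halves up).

0.417

Row 1: (1,1)2 1/2 · (1,2)2 1/3 · (1,4)1 2/2 · (1,5)1 1/1
Row 2: (2,1)1 0/2 · (2,3)1 1/2
Row 3: (3,5)1 0/2
Row 4: (4,1)2 1/2 · (4,2)1 0/3 · (4,4)2 2/4 · (4,5)2 1/3
Row 5: (5,2)2 2/3 · (5,3)2 2/4 · (5,4)1 0/3
Sum over 14 agents: 1/2 + 1/3 + 2/2 + 1/1 + 0/2 + 1/2 + 0/2 + 1/2 + 0/3 + 2/4 + 1/3 + 2/3 + 2/4 + 0/3 = 35/6; mean = 35/6 ÷ 14 = 5/12 = 0.416666… → 0.417.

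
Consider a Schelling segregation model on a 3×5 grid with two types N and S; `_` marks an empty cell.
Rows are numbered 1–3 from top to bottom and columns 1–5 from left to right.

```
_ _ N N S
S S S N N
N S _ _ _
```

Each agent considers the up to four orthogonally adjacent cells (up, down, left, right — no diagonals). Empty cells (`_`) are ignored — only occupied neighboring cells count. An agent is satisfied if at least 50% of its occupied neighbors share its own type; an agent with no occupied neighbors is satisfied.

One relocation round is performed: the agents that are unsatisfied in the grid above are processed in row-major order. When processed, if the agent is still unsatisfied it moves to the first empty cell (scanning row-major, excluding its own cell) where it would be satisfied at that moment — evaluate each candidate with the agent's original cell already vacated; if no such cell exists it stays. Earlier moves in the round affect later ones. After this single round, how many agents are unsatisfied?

Initially unsatisfied (in order): (1,5), (2,3), (3,1).
  (1,5) → (1,1).
  (2,3) → (1,2).
  (3,1) → (1,5).
Resulting grid:
S S N N N
S S _ N N
_ S _ _ _
All satisfied now.

0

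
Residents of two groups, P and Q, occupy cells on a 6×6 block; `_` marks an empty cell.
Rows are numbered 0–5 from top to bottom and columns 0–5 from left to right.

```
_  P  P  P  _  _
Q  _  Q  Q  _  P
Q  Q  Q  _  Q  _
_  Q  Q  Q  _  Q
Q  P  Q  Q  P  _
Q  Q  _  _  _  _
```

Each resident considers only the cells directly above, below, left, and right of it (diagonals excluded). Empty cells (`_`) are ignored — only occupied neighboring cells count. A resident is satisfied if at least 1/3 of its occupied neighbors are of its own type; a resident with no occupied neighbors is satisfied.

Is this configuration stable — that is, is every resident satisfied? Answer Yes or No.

No

Row 0: (0,1)P 1/1 ✓ · (0,2)P 2/3 ✓ · (0,3)P 1/2 ✓
Row 1: (1,0)Q 1/1 ✓ · (1,2)Q 2/3 ✓ · (1,3)Q 1/2 ✓ · (1,5)P 0/0 ✓
Row 2: (2,0)Q 2/2 ✓ · (2,1)Q 3/3 ✓ · (2,2)Q 3/3 ✓ · (2,4)Q 0/0 ✓
Row 3: (3,1)Q 2/3 ✓ · (3,2)Q 4/4 ✓ · (3,3)Q 2/2 ✓ · (3,5)Q 0/0 ✓
Row 4: (4,0)Q 1/2 ✓ · (4,1)P 0/4 ✗ · (4,2)Q 2/3 ✓ · (4,3)Q 2/3 ✓ · (4,4)P 0/1 ✗
Row 5: (5,0)Q 2/2 ✓ · (5,1)Q 1/2 ✓
For instance (4,1) has only 0/4 same-type neighbors, below 1/3.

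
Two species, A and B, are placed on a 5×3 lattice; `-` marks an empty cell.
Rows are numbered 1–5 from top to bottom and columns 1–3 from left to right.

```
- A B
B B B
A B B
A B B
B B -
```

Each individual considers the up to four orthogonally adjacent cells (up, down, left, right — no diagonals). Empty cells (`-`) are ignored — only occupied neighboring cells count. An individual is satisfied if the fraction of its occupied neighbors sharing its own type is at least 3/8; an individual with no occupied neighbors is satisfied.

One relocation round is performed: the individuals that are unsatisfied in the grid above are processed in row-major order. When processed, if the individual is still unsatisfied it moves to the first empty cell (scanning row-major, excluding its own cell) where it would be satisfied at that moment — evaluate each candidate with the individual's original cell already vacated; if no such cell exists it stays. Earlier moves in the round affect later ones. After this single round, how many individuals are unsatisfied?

2

Initially unsatisfied (in order): (1,2), (3,1), (4,1).
  (1,2): no empty cell satisfies it; stays.
  (3,1) → (1,1).
  (4,1): no empty cell satisfies it; stays.
Resulting grid:
A A B
B B B
- B B
A B B
B B -
Unsatisfied now: (1,2), (4,1).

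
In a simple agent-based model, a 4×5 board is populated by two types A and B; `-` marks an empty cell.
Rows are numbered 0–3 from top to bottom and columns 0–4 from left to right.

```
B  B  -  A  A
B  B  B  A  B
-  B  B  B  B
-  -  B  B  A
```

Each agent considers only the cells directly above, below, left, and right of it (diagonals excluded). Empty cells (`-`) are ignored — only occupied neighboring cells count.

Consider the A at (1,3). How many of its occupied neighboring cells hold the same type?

Occupied neighbors of (1,3): (0,3)=A, (2,3)=B, (1,2)=B, (1,4)=B.
Same type (A): 1 of 4.

1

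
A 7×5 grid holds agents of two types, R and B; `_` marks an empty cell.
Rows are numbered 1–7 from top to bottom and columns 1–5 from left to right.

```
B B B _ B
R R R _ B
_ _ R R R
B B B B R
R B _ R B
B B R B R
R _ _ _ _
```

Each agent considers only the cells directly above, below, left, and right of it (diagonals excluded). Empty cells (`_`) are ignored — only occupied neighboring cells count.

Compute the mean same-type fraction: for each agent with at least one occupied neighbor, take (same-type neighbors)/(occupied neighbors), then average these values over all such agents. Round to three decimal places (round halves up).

(1,1)B 1/2
(1,2)B 2/3
(1,3)B 1/2
(1,5)B 1/1
(2,1)R 1/2
(2,2)R 2/3
(2,3)R 2/3
(2,5)B 1/2
(3,3)R 2/3
(3,4)R 2/3
(3,5)R 2/3
(4,1)B 1/2
(4,2)B 3/3
(4,3)B 2/3
(4,4)B 1/4
(4,5)R 1/3
(5,1)R 0/3
(5,2)B 2/3
(5,4)R 0/3
(5,5)B 0/3
(6,1)B 1/3
(6,2)B 2/3
(6,3)R 0/2
(6,4)B 0/3
(6,5)R 0/2
(7,1)R 0/1
Sum over 26 agents: 1/2 + 2/3 + 1/2 + 1/1 + 1/2 + 2/3 + 2/3 + 1/2 + 2/3 + 2/3 + 2/3 + 1/2 + 3/3 + 2/3 + 1/4 + 1/3 + 0/3 + 2/3 + 0/3 + 0/3 + 1/3 + 2/3 + 0/2 + 0/3 + 0/2 + 0/1 = 137/12; mean = 137/12 ÷ 26 = 137/312 = 0.439102… → 0.439.

0.439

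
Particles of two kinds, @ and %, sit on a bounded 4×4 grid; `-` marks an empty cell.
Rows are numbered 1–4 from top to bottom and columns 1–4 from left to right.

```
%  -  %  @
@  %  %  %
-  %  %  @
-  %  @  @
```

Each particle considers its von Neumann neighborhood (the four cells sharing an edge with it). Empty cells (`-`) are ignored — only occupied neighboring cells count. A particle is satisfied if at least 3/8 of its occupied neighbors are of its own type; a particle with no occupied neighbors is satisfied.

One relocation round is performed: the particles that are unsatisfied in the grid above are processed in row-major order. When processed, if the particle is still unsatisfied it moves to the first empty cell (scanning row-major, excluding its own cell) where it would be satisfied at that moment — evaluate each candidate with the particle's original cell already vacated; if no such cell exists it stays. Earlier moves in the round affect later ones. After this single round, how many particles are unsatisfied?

0

Initially unsatisfied (in order): (1,1), (1,4), (2,1), (2,4), (3,4), (4,3).
  (1,1) → (1,2).
  (1,4) → (1,1).
  (2,1): now satisfied by earlier moves; stays.
  (2,4): now satisfied by earlier moves; stays.
  (3,4) → (3,1).
  (4,3) → (4,1).
Resulting grid:
@ % % -
@ % % %
@ % % -
@ % - @
All satisfied now.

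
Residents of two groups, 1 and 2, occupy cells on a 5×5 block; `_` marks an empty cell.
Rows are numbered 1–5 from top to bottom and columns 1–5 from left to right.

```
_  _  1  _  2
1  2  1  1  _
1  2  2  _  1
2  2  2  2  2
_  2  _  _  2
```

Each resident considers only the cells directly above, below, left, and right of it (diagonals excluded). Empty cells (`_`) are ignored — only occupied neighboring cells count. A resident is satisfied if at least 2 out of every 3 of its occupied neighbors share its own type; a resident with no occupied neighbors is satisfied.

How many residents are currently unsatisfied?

Row 1: (1,3)1 1/1 ok · (1,5)2 0/0 ok
Row 2: (2,1)1 1/2 unhappy · (2,2)2 1/3 unhappy · (2,3)1 2/4 unhappy · (2,4)1 1/1 ok
Row 3: (3,1)1 1/3 unhappy · (3,2)2 3/4 ok · (3,3)2 2/3 ok · (3,5)1 0/1 unhappy
Row 4: (4,1)2 1/2 unhappy · (4,2)2 4/4 ok · (4,3)2 3/3 ok · (4,4)2 2/2 ok · (4,5)2 2/3 ok
Row 5: (5,2)2 1/1 ok · (5,5)2 1/1 ok
Unsatisfied: (2,1), (2,2), (2,3), (3,1), (3,5), (4,1) — 6 in total.

6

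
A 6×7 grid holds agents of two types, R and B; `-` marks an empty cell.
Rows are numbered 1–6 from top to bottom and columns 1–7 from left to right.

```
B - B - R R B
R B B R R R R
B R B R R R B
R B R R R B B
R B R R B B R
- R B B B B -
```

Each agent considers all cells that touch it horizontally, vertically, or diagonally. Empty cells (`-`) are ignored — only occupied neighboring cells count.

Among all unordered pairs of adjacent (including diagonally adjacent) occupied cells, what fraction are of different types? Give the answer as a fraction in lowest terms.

Scan each occupied cell's neighbors to the right and below (and the two forward diagonals) so each pair is counted once.
From row 1: 5 unlike of 15 pairs (running 5/15).
From row 2: 9 unlike of 25 pairs (running 14/40).
From row 3: 11 unlike of 25 pairs (running 25/65).
From row 4: 12 unlike of 25 pairs (running 37/90).
From row 5: 11 unlike of 21 pairs (running 48/111).
From row 6: 1 unlike of 4 pairs (running 49/115).
Total adjacent occupied pairs: 115; unlike-type pairs: 49.
49/115 is already in lowest terms.

49/115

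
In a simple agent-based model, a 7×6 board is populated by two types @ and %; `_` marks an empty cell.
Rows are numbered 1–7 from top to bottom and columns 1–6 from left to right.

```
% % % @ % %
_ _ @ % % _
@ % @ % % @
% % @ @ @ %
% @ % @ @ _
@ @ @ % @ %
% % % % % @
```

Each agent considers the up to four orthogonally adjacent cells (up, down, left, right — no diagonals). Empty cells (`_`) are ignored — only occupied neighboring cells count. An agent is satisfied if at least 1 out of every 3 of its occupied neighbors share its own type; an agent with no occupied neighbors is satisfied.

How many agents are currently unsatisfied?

11

Row 1: (1,1)% 1/1 ok · (1,2)% 2/2 ok · (1,3)% 1/3 ok · (1,4)@ 0/3 unhappy · (1,5)% 2/3 ok · (1,6)% 1/1 ok
Row 2: (2,3)@ 1/3 ok · (2,4)% 2/4 ok · (2,5)% 3/3 ok
Row 3: (3,1)@ 0/2 unhappy · (3,2)% 1/3 ok · (3,3)@ 2/4 ok · (3,4)% 2/4 ok · (3,5)% 2/4 ok · (3,6)@ 0/2 unhappy
Row 4: (4,1)% 2/3 ok · (4,2)% 2/4 ok · (4,3)@ 2/4 ok · (4,4)@ 3/4 ok · (4,5)@ 2/4 ok · (4,6)% 0/2 unhappy
Row 5: (5,1)% 1/3 ok · (5,2)@ 1/4 unhappy · (5,3)% 0/4 unhappy · (5,4)@ 2/4 ok · (5,5)@ 3/3 ok
Row 6: (6,1)@ 1/3 ok · (6,2)@ 3/4 ok · (6,3)@ 1/4 unhappy · (6,4)% 1/4 unhappy · (6,5)@ 1/4 unhappy · (6,6)% 0/2 unhappy
Row 7: (7,1)% 1/2 ok · (7,2)% 2/3 ok · (7,3)% 2/3 ok · (7,4)% 3/3 ok · (7,5)% 1/3 ok · (7,6)@ 0/2 unhappy
Unsatisfied: (1,4), (3,1), (3,6), (4,6), (5,2), (5,3), (6,3), (6,4), (6,5), (6,6), (7,6) — 11 in total.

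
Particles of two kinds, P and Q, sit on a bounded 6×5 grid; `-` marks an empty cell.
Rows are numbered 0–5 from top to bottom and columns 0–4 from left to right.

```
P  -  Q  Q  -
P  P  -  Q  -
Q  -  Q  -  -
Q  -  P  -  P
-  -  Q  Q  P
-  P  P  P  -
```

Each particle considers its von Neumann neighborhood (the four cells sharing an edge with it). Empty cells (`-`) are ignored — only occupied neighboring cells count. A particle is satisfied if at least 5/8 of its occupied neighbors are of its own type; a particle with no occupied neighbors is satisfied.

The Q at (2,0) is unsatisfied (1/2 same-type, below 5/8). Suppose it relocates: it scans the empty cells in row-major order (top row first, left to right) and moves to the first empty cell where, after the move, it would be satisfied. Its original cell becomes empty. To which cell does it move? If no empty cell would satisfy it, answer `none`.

(0,4)

Vacating (2,0). Empty cells in order:
  (0,1): 1/3 same-type → still unsatisfied.
  (0,4): 1/1 same-type → satisfied — stop here.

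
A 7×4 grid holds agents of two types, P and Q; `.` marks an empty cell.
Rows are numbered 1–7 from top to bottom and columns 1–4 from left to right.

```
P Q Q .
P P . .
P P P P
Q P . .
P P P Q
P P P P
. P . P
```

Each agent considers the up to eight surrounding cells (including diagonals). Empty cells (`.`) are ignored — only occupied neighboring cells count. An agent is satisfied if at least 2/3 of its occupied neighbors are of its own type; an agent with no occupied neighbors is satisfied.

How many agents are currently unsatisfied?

4

Row 1: (1,1)P 2/3 ok · (1,2)Q 1/4 unhappy · (1,3)Q 1/2 unhappy
Row 2: (2,1)P 4/5 ok · (2,2)P 5/7 ok
Row 3: (3,1)P 4/5 ok · (3,2)P 5/6 ok · (3,3)P 4/4 ok · (3,4)P 1/1 ok
Row 4: (4,1)Q 0/5 unhappy · (4,2)P 6/7 ok
Row 5: (5,1)P 4/5 ok · (5,2)P 6/7 ok · (5,3)P 5/6 ok · (5,4)Q 0/3 unhappy
Row 6: (6,1)P 4/4 ok · (6,2)P 6/6 ok · (6,3)P 6/7 ok · (6,4)P 3/4 ok
Row 7: (7,2)P 3/3 ok · (7,4)P 2/2 ok
Unsatisfied: (1,2), (1,3), (4,1), (5,4) — 4 in total.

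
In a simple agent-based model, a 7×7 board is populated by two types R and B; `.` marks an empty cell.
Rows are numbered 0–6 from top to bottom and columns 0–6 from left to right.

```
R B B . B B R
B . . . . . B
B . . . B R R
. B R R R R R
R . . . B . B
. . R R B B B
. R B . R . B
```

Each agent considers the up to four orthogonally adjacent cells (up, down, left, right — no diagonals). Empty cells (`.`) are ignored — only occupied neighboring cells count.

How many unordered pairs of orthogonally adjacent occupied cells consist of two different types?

14

Scan each occupied cell's neighbors to the right and below so each pair is counted once.
Row 0: R(0,0)–B(0,1)≠ R(0,0)–B(1,0)≠ B(0,1)–B(0,2)= B(0,4)–B(0,5)= B(0,5)–R(0,6)≠ R(0,6)–B(1,6)≠  → 4/6 unlike.
Row 1: B(1,0)–B(2,0)= B(1,6)–R(2,6)≠  → 1/2 unlike.
Row 2: B(2,4)–R(2,5)≠ B(2,4)–R(3,4)≠ R(2,5)–R(2,6)= R(2,5)–R(3,5)= R(2,6)–R(3,6)=  → 2/5 unlike.
Row 3: B(3,1)–R(3,2)≠ R(3,2)–R(3,3)= R(3,3)–R(3,4)= R(3,4)–R(3,5)= R(3,4)–B(4,4)≠ R(3,5)–R(3,6)= R(3,6)–B(4,6)≠  → 3/7 unlike.
Row 4: B(4,4)–B(5,4)= B(4,6)–B(5,6)=  → 0/2 unlike.
Row 5: R(5,2)–R(5,3)= R(5,2)–B(6,2)≠ R(5,3)–B(5,4)≠ B(5,4)–B(5,5)= B(5,4)–R(6,4)≠ B(5,5)–B(5,6)= B(5,6)–B(6,6)=  → 3/7 unlike.
Row 6: R(6,1)–B(6,2)≠  → 1/1 unlike.
Total adjacent occupied pairs: 30; unlike-type pairs: 14.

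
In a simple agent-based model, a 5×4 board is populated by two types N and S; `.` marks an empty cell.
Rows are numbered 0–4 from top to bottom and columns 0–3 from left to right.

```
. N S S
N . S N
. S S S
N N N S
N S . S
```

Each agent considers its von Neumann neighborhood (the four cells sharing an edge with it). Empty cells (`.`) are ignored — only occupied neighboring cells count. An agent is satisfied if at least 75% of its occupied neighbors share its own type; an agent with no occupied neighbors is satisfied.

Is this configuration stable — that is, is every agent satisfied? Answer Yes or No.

No

(0,1)N 0/1 not
(0,2)S 2/3 not
(0,3)S 1/2 not
(1,0)N 0/0 satisfied
(1,2)S 2/3 not
(1,3)N 0/3 not
(2,1)S 1/2 not
(2,2)S 3/4 satisfied
(2,3)S 2/3 not
(3,0)N 2/2 satisfied
(3,1)N 2/4 not
(3,2)N 1/3 not
(3,3)S 2/3 not
(4,0)N 1/2 not
(4,1)S 0/2 not
(4,3)S 1/1 satisfied
For instance (0,1) has only 0/1 same-type neighbors, below 3/4.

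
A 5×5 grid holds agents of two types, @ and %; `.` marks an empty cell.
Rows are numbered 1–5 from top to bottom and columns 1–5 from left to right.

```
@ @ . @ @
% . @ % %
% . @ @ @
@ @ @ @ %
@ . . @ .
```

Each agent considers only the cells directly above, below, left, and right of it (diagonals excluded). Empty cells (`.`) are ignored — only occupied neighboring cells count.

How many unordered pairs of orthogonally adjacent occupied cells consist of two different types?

9

Scan each occupied cell's neighbors to the right and below so each pair is counted once.
Row 1: @(1,1)–@(1,2)= @(1,1)–%(2,1)≠ @(1,4)–@(1,5)= @(1,4)–%(2,4)≠ @(1,5)–%(2,5)≠  → 3/5 unlike.
Row 2: %(2,1)–%(3,1)= @(2,3)–%(2,4)≠ @(2,3)–@(3,3)= %(2,4)–%(2,5)= %(2,4)–@(3,4)≠ %(2,5)–@(3,5)≠  → 3/6 unlike.
Row 3: %(3,1)–@(4,1)≠ @(3,3)–@(3,4)= @(3,3)–@(4,3)= @(3,4)–@(3,5)= @(3,4)–@(4,4)= @(3,5)–%(4,5)≠  → 2/6 unlike.
Row 4: @(4,1)–@(4,2)= @(4,1)–@(5,1)= @(4,2)–@(4,3)= @(4,3)–@(4,4)= @(4,4)–%(4,5)≠ @(4,4)–@(5,4)=  → 1/6 unlike.
Total adjacent occupied pairs: 23; unlike-type pairs: 9.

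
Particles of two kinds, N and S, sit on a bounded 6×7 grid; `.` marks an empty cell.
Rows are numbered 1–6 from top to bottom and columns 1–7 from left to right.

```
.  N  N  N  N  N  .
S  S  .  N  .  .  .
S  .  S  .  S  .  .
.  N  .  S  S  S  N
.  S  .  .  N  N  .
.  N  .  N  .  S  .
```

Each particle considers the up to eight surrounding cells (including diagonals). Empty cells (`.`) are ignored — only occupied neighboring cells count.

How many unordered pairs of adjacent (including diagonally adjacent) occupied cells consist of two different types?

Scan each occupied cell's neighbors to the right and below (and the two forward diagonals) so each pair is counted once.
Row 1: N(1,2)–N(1,3)= N(1,2)–S(2,2)≠ N(1,2)–S(2,1)≠ N(1,3)–N(1,4)= N(1,3)–N(2,4)= N(1,3)–S(2,2)≠ N(1,4)–N(1,5)= N(1,4)–N(2,4)= N(1,5)–N(1,6)= N(1,5)–N(2,4)=  → 3/10 unlike.
Row 2: S(2,1)–S(2,2)= S(2,1)–S(3,1)= S(2,2)–S(3,3)= S(2,2)–S(3,1)= N(2,4)–S(3,5)≠ N(2,4)–S(3,3)≠  → 2/6 unlike.
Row 3: S(3,1)–N(4,2)≠ S(3,3)–S(4,4)= S(3,3)–N(4,2)≠ S(3,5)–S(4,5)= S(3,5)–S(4,6)= S(3,5)–S(4,4)=  → 2/6 unlike.
Row 4: N(4,2)–S(5,2)≠ S(4,4)–S(4,5)= S(4,4)–N(5,5)≠ S(4,5)–S(4,6)= S(4,5)–N(5,5)≠ S(4,5)–N(5,6)≠ S(4,6)–N(4,7)≠ S(4,6)–N(5,6)≠ S(4,6)–N(5,5)≠ N(4,7)–N(5,6)=  → 7/10 unlike.
Row 5: S(5,2)–N(6,2)≠ N(5,5)–N(5,6)= N(5,5)–S(6,6)≠ N(5,5)–N(6,4)= N(5,6)–S(6,6)≠  → 3/5 unlike.
Total adjacent occupied pairs: 37; unlike-type pairs: 17.

17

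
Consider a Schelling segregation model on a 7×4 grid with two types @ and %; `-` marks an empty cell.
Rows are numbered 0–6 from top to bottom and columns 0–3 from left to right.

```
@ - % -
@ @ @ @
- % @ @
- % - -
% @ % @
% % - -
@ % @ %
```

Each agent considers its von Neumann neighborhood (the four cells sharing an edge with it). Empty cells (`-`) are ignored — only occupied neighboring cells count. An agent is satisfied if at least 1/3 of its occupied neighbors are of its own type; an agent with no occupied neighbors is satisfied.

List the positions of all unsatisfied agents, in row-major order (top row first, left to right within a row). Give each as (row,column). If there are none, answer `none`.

(0,2), (4,1), (4,2), (4,3), (6,0), (6,2), (6,3)

(0,0)@ 1/1 satisfied
(0,2)% 0/1 not
(1,0)@ 2/2 satisfied
(1,1)@ 2/3 satisfied
(1,2)@ 3/4 satisfied
(1,3)@ 2/2 satisfied
(2,1)% 1/3 satisfied
(2,2)@ 2/3 satisfied
(2,3)@ 2/2 satisfied
(3,1)% 1/2 satisfied
(4,0)% 1/2 satisfied
(4,1)@ 0/4 not
(4,2)% 0/2 not
(4,3)@ 0/1 not
(5,0)% 2/3 satisfied
(5,1)% 2/3 satisfied
(6,0)@ 0/2 not
(6,1)% 1/3 satisfied
(6,2)@ 0/2 not
(6,3)% 0/1 not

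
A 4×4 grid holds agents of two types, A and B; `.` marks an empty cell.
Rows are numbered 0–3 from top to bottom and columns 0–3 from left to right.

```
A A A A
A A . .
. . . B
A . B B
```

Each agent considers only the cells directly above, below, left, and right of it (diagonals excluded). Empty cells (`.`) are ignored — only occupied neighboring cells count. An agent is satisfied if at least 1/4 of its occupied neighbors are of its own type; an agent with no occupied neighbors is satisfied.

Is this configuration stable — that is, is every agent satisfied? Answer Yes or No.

Yes

Row 0: (0,0)A 2/2 satisfied · (0,1)A 3/3 satisfied · (0,2)A 2/2 satisfied · (0,3)A 1/1 satisfied
Row 1: (1,0)A 2/2 satisfied · (1,1)A 2/2 satisfied
Row 2: (2,3)B 1/1 satisfied
Row 3: (3,0)A 0/0 satisfied · (3,2)B 1/1 satisfied · (3,3)B 2/2 satisfied
All meet the threshold, so the configuration is stable.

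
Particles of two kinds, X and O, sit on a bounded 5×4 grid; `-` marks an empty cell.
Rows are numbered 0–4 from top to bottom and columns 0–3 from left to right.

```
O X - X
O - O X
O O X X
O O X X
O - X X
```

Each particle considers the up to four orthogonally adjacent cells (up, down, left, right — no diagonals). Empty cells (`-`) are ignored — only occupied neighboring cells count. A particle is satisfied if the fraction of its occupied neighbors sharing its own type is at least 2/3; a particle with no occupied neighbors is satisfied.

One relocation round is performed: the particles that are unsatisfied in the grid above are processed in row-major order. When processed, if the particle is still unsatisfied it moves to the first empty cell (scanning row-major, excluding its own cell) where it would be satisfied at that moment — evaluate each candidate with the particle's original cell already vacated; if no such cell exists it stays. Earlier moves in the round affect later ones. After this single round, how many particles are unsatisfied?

1

Initially unsatisfied (in order): (0,0), (0,1), (1,2), (2,2).
  (0,0) → (1,1).
  (0,1): no empty cell satisfies it; stays.
  (1,2) → (4,1).
  (2,2): now satisfied by earlier moves; stays.
Resulting grid:
- X - X
O O - X
O O X X
O O X X
O O X X
Unsatisfied now: (0,1).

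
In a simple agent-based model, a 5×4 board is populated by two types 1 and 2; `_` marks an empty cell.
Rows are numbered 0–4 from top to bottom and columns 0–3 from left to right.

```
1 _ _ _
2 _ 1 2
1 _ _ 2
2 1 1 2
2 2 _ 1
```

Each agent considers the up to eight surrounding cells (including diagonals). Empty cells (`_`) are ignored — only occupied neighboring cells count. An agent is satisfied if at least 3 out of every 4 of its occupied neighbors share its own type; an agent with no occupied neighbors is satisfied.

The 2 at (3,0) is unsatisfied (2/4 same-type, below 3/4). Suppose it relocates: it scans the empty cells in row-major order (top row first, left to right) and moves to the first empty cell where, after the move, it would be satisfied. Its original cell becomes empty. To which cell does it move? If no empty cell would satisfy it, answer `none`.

none

Vacating (3,0). Empty cells in order:
  (0,1): 1/3 same-type → still unsatisfied.
  (0,2): 1/2 same-type → still unsatisfied.
  (0,3): 1/2 same-type → still unsatisfied.
  (1,1): 1/4 same-type → still unsatisfied.
  (2,1): 1/5 same-type → still unsatisfied.
  (2,2): 3/6 same-type → still unsatisfied.
  (4,2): 2/5 same-type → still unsatisfied.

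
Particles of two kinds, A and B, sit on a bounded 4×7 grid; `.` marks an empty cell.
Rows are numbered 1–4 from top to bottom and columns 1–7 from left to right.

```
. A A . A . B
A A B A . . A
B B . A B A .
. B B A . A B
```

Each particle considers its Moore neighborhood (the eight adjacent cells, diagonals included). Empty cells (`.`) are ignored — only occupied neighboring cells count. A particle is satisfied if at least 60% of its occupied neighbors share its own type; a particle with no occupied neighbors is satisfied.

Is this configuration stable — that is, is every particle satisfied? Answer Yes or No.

No

Row 1: (1,2)A 3/4 satisfied · (1,3)A 3/4 satisfied · (1,5)A 1/1 satisfied · (1,7)B 0/1 not
Row 2: (2,1)A 2/4 not · (2,2)A 3/6 not · (2,3)B 1/6 not · (2,4)A 3/5 satisfied · (2,7)A 1/2 not
Row 3: (3,1)B 2/4 not · (3,2)B 4/6 satisfied · (3,4)A 2/5 not · (3,5)B 0/5 not · (3,6)A 2/4 not
Row 4: (4,2)B 3/3 satisfied · (4,3)B 2/4 not · (4,4)A 1/3 not · (4,6)A 1/3 not · (4,7)B 0/2 not
For instance (1,7) has only 0/1 same-type neighbors, below 3/5.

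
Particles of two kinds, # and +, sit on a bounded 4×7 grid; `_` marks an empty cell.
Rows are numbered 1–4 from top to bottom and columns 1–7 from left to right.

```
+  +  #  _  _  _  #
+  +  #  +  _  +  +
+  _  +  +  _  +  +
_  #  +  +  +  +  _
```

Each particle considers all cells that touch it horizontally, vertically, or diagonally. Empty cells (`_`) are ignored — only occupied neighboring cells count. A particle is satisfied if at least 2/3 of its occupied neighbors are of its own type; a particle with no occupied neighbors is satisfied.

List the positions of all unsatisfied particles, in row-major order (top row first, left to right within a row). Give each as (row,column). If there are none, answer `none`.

(1,2), (1,3), (1,7), (2,3), (2,4), (4,2)

(1,1)+ 3/3 ✓
(1,2)+ 3/5 ✗
(1,3)# 1/4 ✗
(1,7)# 0/2 ✗
(2,1)+ 4/4 ✓
(2,2)+ 5/7 ✓
(2,3)# 1/6 ✗
(2,4)+ 2/4 ✗
(2,6)+ 3/4 ✓
(2,7)+ 3/4 ✓
(3,1)+ 2/3 ✓
(3,3)+ 5/7 ✓
(3,4)+ 5/6 ✓
(3,6)+ 5/5 ✓
(3,7)+ 4/4 ✓
(4,2)# 0/3 ✗
(4,3)+ 3/4 ✓
(4,4)+ 4/4 ✓
(4,5)+ 4/4 ✓
(4,6)+ 3/3 ✓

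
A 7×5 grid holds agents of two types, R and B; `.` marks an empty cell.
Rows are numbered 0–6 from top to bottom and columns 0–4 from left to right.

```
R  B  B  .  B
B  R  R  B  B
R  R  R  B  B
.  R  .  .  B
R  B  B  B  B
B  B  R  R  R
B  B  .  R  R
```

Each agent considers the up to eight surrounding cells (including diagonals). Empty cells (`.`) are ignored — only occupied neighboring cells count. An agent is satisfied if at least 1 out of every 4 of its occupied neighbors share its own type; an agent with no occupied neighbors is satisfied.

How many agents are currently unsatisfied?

1

Row 0: (0,0)R 1/3 ok · (0,1)B 2/5 ok · (0,2)B 2/4 ok · (0,4)B 2/2 ok
Row 1: (1,0)B 1/5 unhappy · (1,1)R 5/8 ok · (1,2)R 3/7 ok · (1,3)B 5/7 ok · (1,4)B 4/4 ok
Row 2: (2,0)R 3/4 ok · (2,1)R 5/6 ok · (2,2)R 4/6 ok · (2,3)B 4/6 ok · (2,4)B 4/4 ok
Row 3: (3,1)R 4/6 ok · (3,4)B 4/4 ok
Row 4: (4,0)R 1/4 ok · (4,1)B 3/6 ok · (4,2)B 3/6 ok · (4,3)B 3/6 ok · (4,4)B 2/4 ok
Row 5: (5,0)B 4/5 ok · (5,1)B 5/7 ok · (5,2)R 2/7 ok · (5,3)R 4/7 ok · (5,4)R 3/5 ok
Row 6: (6,0)B 3/3 ok · (6,1)B 3/4 ok · (6,3)R 4/4 ok · (6,4)R 3/3 ok
Unsatisfied: (1,0) — 1 in total.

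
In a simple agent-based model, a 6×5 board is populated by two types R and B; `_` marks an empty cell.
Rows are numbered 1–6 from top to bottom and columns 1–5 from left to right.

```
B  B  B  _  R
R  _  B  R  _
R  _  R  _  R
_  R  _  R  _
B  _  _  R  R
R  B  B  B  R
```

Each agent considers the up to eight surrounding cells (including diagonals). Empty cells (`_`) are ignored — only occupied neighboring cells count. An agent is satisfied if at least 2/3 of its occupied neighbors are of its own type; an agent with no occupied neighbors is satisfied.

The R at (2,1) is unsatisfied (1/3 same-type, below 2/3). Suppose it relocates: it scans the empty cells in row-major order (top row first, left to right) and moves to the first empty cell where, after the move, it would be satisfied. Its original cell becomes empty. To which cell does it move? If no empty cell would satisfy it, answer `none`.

Vacating (2,1). Empty cells in order:
  (1,4): 2/4 same-type → still unsatisfied.
  (2,2): 2/6 same-type → still unsatisfied.
  (2,5): 3/3 same-type → satisfied — stop here.

(2,5)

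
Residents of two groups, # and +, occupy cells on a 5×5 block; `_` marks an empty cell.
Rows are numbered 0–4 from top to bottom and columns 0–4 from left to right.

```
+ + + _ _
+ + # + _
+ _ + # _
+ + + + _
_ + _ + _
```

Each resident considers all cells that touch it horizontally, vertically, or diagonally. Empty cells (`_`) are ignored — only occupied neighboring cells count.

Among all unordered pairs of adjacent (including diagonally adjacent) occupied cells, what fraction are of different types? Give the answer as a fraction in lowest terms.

Scan each occupied cell's neighbors to the right and below (and the two forward diagonals) so each pair is counted once.
Row 0: +(0,0)–+(0,1)= +(0,0)–+(1,0)= +(0,0)–+(1,1)= +(0,1)–+(0,2)= +(0,1)–+(1,1)= +(0,1)–#(1,2)≠ +(0,1)–+(1,0)= +(0,2)–#(1,2)≠ +(0,2)–+(1,3)= +(0,2)–+(1,1)=  → 2/10 unlike.
Row 1: +(1,0)–+(1,1)= +(1,0)–+(2,0)= +(1,1)–#(1,2)≠ +(1,1)–+(2,2)= +(1,1)–+(2,0)= #(1,2)–+(1,3)≠ #(1,2)–+(2,2)≠ #(1,2)–#(2,3)= +(1,3)–#(2,3)≠ +(1,3)–+(2,2)=  → 4/10 unlike.
Row 2: +(2,0)–+(3,0)= +(2,0)–+(3,1)= +(2,2)–#(2,3)≠ +(2,2)–+(3,2)= +(2,2)–+(3,3)= +(2,2)–+(3,1)= #(2,3)–+(3,3)≠ #(2,3)–+(3,2)≠  → 3/8 unlike.
Row 3: +(3,0)–+(3,1)= +(3,0)–+(4,1)= +(3,1)–+(3,2)= +(3,1)–+(4,1)= +(3,2)–+(3,3)= +(3,2)–+(4,3)= +(3,2)–+(4,1)= +(3,3)–+(4,3)=  → 0/8 unlike.
Total adjacent occupied pairs: 36; unlike-type pairs: 9.
9/36 reduces to 1/4.

1/4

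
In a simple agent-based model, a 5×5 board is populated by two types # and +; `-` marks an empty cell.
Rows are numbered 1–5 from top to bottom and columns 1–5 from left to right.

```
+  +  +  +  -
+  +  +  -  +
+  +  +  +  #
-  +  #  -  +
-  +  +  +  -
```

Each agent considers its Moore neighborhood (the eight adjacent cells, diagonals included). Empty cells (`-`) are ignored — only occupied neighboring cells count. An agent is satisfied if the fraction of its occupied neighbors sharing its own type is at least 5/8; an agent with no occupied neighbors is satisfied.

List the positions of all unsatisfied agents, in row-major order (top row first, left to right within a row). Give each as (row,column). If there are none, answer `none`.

(1,1)+ 3/3 ok
(1,2)+ 5/5 ok
(1,3)+ 4/4 ok
(1,4)+ 3/3 ok
(2,1)+ 5/5 ok
(2,2)+ 8/8 ok
(2,3)+ 7/7 ok
(2,5)+ 2/3 ok
(3,1)+ 4/4 ok
(3,2)+ 6/7 ok
(3,3)+ 5/6 ok
(3,4)+ 4/6 ok
(3,5)# 0/3 unhappy
(4,2)+ 5/6 ok
(4,3)# 0/7 unhappy
(4,5)+ 2/3 ok
(5,2)+ 2/3 ok
(5,3)+ 3/4 ok
(5,4)+ 2/3 ok

(3,5), (4,3)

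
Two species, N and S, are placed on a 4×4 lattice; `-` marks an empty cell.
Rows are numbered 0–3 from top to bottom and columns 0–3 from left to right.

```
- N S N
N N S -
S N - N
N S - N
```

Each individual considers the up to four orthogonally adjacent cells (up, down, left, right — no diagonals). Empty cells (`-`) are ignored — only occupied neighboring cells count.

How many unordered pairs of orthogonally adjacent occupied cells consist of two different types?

Scan each occupied cell's neighbors to the right and below so each pair is counted once.
From row 0: 2 unlike of 4 pairs (running 2/4).
From row 1: 2 unlike of 4 pairs (running 4/8).
From row 2: 3 unlike of 4 pairs (running 7/12).
From row 3: 1 unlike of 1 pairs (running 8/13).
Total adjacent occupied pairs: 13; unlike-type pairs: 8.

8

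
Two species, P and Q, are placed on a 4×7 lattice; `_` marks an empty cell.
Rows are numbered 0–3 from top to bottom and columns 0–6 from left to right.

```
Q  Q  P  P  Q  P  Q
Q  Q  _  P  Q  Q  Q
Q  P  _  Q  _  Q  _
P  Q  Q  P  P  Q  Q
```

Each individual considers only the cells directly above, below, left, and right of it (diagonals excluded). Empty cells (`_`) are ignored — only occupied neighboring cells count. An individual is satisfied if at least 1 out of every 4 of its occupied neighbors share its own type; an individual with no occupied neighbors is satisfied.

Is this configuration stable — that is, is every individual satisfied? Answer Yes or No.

(0,0)Q 2/2 ✓
(0,1)Q 2/3 ✓
(0,2)P 1/2 ✓
(0,3)P 2/3 ✓
(0,4)Q 1/3 ✓
(0,5)P 0/3 ✗
(0,6)Q 1/2 ✓
(1,0)Q 3/3 ✓
(1,1)Q 2/3 ✓
(1,3)P 1/3 ✓
(1,4)Q 2/3 ✓
(1,5)Q 3/4 ✓
(1,6)Q 2/2 ✓
(2,0)Q 1/3 ✓
(2,1)P 0/3 ✗
(2,3)Q 0/2 ✗
(2,5)Q 2/2 ✓
(3,0)P 0/2 ✗
(3,1)Q 1/3 ✓
(3,2)Q 1/2 ✓
(3,3)P 1/3 ✓
(3,4)P 1/2 ✓
(3,5)Q 2/3 ✓
(3,6)Q 1/1 ✓
For instance (0,5) has only 0/3 same-type neighbors, below 1/4.

No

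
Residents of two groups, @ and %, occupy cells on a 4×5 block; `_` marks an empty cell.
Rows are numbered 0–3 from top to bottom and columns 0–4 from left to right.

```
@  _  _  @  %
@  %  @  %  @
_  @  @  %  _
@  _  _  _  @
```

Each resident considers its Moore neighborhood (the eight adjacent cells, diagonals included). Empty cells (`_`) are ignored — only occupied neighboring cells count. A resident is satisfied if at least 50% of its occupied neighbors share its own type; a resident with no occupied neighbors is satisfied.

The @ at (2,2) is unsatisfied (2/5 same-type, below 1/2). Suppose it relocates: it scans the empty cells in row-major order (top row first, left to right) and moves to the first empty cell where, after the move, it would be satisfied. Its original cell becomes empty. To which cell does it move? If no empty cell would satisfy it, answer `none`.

Vacating (2,2). Empty cells in order:
  (0,1): 3/4 same-type → satisfied — stop here.

(0,1)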